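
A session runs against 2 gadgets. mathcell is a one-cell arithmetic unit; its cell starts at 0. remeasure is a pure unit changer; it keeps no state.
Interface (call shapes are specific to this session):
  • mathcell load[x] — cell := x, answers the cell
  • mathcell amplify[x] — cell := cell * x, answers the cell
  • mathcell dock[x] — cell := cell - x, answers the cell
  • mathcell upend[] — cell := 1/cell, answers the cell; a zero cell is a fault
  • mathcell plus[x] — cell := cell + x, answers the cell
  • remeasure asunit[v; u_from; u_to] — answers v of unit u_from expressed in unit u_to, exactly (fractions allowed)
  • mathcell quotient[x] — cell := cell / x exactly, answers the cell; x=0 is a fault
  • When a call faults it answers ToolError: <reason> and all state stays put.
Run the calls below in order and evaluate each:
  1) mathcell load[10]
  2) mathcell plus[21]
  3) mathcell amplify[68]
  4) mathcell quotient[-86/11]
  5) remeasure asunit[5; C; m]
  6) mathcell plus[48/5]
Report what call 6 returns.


→ mathcell load(x=10)
← 10
→ mathcell plus(x=21)
← 31
→ mathcell amplify(x=68)
← 2108
→ mathcell quotient(x=-86/11)
← -11594/43
→ remeasure asunit(v=5, u_from=C, u_to=m)
← ToolError: incompatible units
→ mathcell plus(x=48/5)
← -55906/215

Answer: -55906/215


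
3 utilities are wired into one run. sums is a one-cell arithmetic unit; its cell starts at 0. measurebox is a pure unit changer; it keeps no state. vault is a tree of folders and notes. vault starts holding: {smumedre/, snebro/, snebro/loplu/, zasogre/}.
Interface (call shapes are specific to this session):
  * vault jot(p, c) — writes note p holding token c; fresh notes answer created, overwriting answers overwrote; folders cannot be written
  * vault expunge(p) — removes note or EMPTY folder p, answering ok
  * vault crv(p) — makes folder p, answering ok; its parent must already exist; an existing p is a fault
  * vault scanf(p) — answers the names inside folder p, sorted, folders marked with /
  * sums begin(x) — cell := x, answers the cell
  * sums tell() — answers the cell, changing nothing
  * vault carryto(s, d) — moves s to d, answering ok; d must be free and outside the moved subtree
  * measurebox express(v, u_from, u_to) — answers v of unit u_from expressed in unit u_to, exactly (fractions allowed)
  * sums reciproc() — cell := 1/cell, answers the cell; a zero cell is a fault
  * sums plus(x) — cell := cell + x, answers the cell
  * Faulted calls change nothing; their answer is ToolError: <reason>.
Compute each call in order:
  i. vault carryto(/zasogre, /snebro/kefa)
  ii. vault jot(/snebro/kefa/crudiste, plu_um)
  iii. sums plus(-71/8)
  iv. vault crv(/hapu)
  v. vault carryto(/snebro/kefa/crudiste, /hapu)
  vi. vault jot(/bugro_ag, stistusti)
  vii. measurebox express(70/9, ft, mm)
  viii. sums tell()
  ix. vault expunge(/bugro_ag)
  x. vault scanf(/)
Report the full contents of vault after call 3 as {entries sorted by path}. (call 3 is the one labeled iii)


Answer: {smumedre/, snebro/, snebro/kefa/, snebro/kefa/crudiste=plu_um, snebro/loplu/}

Derivation:
// 1. vault carryto(s: /zasogre, d: /snebro/kefa) -> ok
// 2. vault jot(p: /snebro/kefa/crudiste, c: plu_um) -> created
// 3. sums plus(x: -71/8) -> -71/8
// 4. vault crv(p: /hapu) -> ok
// 5. vault carryto(s: /snebro/kefa/crudiste, d: /hapu) -> ToolError: exists
// 6. vault jot(p: /bugro_ag, c: stistusti) -> created
// 7. measurebox express(v: 70/9, u_from: ft, u_to: mm) -> 7112/3
// 8. sums tell() -> -71/8
// 9. vault expunge(p: /bugro_ag) -> ok
// 10. vault scanf(p: /) -> [hapu/, smumedre/, snebro/]


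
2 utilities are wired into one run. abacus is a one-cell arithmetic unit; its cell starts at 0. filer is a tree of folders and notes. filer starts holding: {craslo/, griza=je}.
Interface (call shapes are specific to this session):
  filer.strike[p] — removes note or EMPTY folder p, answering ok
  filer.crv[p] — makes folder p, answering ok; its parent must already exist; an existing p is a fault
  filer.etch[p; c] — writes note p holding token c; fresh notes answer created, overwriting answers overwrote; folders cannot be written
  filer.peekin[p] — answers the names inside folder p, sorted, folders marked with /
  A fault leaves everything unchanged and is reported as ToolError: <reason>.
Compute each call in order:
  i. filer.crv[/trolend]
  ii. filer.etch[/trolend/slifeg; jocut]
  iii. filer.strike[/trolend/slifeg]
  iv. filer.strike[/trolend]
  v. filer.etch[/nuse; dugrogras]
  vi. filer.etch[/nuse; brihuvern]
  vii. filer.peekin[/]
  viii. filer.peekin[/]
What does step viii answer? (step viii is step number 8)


$ filer.crv p='/trolend'
  ok
$ filer.etch p='/trolend/slifeg' c='jocut'
  created
$ filer.strike p='/trolend/slifeg'
  ok
$ filer.strike p='/trolend'
  ok
$ filer.etch p='/nuse' c='dugrogras'
  created
$ filer.etch p='/nuse' c='brihuvern'
  overwrote
$ filer.peekin p='/'
  [craslo/, griza, nuse]
$ filer.peekin p='/'
  [craslo/, griza, nuse]

Answer: [craslo/, griza, nuse]


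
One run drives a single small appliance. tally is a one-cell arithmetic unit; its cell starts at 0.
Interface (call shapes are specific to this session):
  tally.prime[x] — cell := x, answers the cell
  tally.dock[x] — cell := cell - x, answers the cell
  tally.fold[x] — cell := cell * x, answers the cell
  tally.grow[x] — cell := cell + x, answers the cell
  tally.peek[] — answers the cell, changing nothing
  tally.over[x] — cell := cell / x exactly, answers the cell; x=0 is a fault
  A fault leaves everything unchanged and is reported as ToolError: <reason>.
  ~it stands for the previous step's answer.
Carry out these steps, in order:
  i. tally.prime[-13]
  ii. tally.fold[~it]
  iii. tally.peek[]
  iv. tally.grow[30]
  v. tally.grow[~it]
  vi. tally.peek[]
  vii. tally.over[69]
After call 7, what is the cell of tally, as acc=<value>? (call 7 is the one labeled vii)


I call tally.prime passing x='-13', which returns -13.
Calling tally.fold passing x='~it', which returns 169.
I use tally.peek(), and see 169.
Invoking tally.grow passing x='30', and get 199.
I try tally.grow passing x='~it', and get 398.
I try tally.peek(), and observe 398.
Then tally.over passing x='69', which returns 398/69.

Answer: acc=398/69


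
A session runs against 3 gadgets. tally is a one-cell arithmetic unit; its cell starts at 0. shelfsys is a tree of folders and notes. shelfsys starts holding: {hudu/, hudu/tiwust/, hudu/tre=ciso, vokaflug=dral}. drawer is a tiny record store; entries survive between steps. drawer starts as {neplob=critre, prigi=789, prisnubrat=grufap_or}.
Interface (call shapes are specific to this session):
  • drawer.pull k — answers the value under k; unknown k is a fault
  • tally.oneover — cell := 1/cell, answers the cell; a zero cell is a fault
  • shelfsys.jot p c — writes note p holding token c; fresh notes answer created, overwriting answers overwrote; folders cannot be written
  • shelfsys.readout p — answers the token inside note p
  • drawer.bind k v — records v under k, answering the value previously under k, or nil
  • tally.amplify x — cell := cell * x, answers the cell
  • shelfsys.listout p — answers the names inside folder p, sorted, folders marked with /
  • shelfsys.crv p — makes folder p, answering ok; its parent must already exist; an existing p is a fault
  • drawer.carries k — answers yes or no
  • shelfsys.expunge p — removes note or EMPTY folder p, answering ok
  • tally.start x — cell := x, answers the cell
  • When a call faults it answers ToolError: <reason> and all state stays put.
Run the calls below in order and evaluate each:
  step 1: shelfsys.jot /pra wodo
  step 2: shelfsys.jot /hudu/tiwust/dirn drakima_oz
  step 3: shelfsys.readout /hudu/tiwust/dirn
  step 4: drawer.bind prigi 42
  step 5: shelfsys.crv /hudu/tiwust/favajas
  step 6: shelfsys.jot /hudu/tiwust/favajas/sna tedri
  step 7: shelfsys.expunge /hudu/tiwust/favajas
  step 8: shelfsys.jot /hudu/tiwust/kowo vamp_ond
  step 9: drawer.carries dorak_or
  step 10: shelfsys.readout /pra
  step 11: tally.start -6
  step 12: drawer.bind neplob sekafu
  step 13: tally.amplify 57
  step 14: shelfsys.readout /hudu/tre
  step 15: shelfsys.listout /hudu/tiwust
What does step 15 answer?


Answer: [dirn, favajas/, kowo]

Derivation:
# shelfsys.jot(p=/pra, c=wodo) => created
# shelfsys.jot(p=/hudu/tiwust/dirn, c=drakima_oz) => created
# shelfsys.readout(p=/hudu/tiwust/dirn) => drakima_oz
# drawer.bind(k=prigi, v=42) => 789
# shelfsys.crv(p=/hudu/tiwust/favajas) => ok
# shelfsys.jot(p=/hudu/tiwust/favajas/sna, c=tedri) => created
# shelfsys.expunge(p=/hudu/tiwust/favajas) => ToolError: not empty
# shelfsys.jot(p=/hudu/tiwust/kowo, c=vamp_ond) => created
# drawer.carries(k=dorak_or) => no
# shelfsys.readout(p=/pra) => wodo
# tally.start(x=-6) => -6
# drawer.bind(k=neplob, v=sekafu) => critre
# tally.amplify(x=57) => -342
# shelfsys.readout(p=/hudu/tre) => ciso
# shelfsys.listout(p=/hudu/tiwust) => [dirn, favajas/, kowo]


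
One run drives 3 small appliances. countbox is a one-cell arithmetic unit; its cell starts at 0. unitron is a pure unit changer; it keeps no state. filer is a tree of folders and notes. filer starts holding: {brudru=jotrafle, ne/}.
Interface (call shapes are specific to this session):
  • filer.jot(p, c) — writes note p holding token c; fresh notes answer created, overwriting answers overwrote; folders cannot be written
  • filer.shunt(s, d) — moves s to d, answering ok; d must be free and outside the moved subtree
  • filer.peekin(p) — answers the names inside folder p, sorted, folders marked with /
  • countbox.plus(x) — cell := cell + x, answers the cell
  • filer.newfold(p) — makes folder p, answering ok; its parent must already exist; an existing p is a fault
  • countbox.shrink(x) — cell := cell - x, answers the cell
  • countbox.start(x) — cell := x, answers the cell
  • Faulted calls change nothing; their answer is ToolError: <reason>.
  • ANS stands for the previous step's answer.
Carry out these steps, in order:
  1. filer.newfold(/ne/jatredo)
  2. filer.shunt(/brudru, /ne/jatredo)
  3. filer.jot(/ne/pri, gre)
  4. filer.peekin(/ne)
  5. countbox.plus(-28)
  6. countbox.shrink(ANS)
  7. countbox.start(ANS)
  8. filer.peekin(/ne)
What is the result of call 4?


Answer: [jatredo/, pri]

Derivation:
-- filer.newfold(p: /ne/jatredo) : ok
-- filer.shunt(s: /brudru, d: /ne/jatredo) : ToolError: exists
-- filer.jot(p: /ne/pri, c: gre) : created
-- filer.peekin(p: /ne) : [jatredo/, pri]
-- countbox.plus(x: -28) : -28
-- countbox.shrink(x: ANS) : 0
-- countbox.start(x: ANS) : 0
-- filer.peekin(p: /ne) : [jatredo/, pri]


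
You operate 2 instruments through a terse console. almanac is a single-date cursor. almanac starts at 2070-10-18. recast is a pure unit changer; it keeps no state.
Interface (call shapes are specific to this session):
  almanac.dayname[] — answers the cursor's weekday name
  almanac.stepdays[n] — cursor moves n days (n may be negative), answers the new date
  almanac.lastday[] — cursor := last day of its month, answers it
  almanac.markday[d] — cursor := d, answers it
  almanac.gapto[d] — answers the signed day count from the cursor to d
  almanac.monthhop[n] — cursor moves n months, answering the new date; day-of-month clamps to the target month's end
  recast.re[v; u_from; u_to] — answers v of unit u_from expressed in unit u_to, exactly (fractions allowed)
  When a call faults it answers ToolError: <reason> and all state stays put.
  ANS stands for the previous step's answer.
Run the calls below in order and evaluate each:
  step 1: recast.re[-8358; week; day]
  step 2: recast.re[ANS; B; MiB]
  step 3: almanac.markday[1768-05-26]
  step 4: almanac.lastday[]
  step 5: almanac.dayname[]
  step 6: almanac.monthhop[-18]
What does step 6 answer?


Answer: 1766-11-30

Derivation:
Using recast.re using v='-8358', u_from='week', u_to='day', and see -58506.
Calling recast.re using v='ANS', u_from='B', u_to='MiB', → -29253/524288.
I call almanac.markday using d='1768-05-26', and observe 1768-05-26.
I invoke almanac.lastday, → 1768-05-31.
Calling almanac.dayname(), and get Tuesday.
I run almanac.monthhop using n='-18', which returns 1766-11-30.


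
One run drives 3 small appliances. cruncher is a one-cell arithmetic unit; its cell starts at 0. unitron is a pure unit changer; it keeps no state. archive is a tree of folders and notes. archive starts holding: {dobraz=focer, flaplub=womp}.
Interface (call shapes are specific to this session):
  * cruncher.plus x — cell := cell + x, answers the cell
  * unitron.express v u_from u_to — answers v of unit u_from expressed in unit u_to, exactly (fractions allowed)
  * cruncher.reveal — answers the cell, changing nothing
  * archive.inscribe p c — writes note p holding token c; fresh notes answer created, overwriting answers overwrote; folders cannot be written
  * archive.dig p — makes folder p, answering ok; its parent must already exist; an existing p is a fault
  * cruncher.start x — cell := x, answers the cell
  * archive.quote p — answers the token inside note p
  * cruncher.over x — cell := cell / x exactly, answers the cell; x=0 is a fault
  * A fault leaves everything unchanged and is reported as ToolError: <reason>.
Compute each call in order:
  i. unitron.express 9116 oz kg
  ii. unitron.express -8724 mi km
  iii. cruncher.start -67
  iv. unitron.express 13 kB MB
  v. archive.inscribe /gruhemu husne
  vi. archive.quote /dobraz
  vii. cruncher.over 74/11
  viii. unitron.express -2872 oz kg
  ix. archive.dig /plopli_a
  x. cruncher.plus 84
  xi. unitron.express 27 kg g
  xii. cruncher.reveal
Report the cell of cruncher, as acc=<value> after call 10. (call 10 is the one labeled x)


~$ unitron.express v='9116' u_from='oz' u_to='kg'
:: 103373701123/400000000
~$ unitron.express v='-8724' u_from='mi' u_to='km'
:: -219373704/15625
~$ cruncher.start x='-67'
:: -67
~$ unitron.express v='13' u_from='kB' u_to='MB'
:: 13/1000
~$ archive.inscribe p='/gruhemu' c='husne'
:: created
~$ archive.quote p='/dobraz'
:: focer
~$ cruncher.over x='74/11'
:: -737/74
~$ unitron.express v='-2872' u_from='oz' u_to='kg'
:: -16283966083/200000000
~$ archive.dig p='/plopli_a'
:: ok
~$ cruncher.plus x='84'
:: 5479/74
~$ unitron.express v='27' u_from='kg' u_to='g'
:: 27000
~$ cruncher.reveal
:: 5479/74

Answer: acc=5479/74


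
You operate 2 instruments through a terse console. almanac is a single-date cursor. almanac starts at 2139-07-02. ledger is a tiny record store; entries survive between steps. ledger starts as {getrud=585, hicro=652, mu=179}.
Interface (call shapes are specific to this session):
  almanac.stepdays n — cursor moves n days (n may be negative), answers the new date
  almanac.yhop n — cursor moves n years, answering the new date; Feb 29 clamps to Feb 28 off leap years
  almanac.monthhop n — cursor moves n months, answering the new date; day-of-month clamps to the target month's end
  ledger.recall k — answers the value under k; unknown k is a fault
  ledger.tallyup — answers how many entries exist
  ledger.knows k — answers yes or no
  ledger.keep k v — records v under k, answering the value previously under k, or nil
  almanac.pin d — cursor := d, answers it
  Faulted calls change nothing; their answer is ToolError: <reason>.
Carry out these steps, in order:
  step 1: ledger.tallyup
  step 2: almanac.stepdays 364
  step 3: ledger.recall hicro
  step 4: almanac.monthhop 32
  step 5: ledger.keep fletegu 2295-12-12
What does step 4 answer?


Act: ledger.tallyup[]
Obs: 3
Act: almanac.stepdays[n: 364]
Obs: 2140-06-30
Act: ledger.recall[k: hicro]
Obs: 652
Act: almanac.monthhop[n: 32]
Obs: 2143-02-28
Act: ledger.keep[k: fletegu; v: 2295-12-12]
Obs: nil

Answer: 2143-02-28


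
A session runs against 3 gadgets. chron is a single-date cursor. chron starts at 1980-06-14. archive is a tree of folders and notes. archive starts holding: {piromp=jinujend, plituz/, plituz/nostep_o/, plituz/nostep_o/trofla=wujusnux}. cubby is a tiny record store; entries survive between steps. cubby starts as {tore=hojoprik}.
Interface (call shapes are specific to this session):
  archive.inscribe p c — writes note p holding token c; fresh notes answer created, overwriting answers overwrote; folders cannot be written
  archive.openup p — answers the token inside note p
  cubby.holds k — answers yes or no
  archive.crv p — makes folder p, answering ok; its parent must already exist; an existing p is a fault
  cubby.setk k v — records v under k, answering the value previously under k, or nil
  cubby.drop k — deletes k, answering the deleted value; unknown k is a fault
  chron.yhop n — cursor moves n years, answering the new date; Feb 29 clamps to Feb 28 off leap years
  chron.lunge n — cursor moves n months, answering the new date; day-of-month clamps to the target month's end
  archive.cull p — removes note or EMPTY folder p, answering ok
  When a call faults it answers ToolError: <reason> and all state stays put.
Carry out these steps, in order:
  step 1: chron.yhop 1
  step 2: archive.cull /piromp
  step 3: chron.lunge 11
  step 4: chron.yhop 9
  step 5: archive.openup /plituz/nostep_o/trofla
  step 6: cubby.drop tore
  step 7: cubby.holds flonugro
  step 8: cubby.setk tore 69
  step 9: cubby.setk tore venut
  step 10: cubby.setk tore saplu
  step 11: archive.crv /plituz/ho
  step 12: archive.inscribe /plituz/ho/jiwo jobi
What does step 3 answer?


I invoke chron.yhop with n→1, and get 1981-06-14.
I try archive.cull with p→/piromp: ok.
Now I run chron.lunge with n→11, — result: 1982-05-14.
I call chron.yhop with n→9, — result: 1991-05-14.
I invoke archive.openup with p→/plituz/nostep_o/trofla: wujusnux.
Next I call cubby.drop with k→tore, and get hojoprik.
Next I call cubby.holds with k→flonugro, giving no.
I run cubby.setk with k→tore, v→69, giving nil.
Now I run cubby.setk with k→tore, v→venut, yielding 69.
Now I run cubby.setk with k→tore, v→saplu, — result: venut.
I run archive.crv with p→/plituz/ho, giving ok.
Then archive.inscribe with p→/plituz/ho/jiwo, c→jobi, yielding created.

Answer: 1982-05-14


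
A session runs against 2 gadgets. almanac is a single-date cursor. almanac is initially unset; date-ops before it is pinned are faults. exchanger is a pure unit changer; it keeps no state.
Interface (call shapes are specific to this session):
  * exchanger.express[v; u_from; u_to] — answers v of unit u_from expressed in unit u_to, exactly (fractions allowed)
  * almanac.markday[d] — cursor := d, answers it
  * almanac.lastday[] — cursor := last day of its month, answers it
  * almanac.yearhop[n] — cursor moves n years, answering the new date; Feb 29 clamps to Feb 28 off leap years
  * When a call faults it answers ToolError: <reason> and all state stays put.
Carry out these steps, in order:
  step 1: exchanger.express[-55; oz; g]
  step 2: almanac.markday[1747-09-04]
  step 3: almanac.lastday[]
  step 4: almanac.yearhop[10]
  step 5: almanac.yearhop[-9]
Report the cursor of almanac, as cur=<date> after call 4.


Answer: cur=1757-09-30

Derivation:
>> exchanger.express(v→-55, u_from→oz, u_to→g)
<< -498951607/320000
>> almanac.markday(d→1747-09-04)
<< 1747-09-04
>> almanac.lastday()
<< 1747-09-30
>> almanac.yearhop(n→10)
<< 1757-09-30
>> almanac.yearhop(n→-9)
<< 1748-09-30


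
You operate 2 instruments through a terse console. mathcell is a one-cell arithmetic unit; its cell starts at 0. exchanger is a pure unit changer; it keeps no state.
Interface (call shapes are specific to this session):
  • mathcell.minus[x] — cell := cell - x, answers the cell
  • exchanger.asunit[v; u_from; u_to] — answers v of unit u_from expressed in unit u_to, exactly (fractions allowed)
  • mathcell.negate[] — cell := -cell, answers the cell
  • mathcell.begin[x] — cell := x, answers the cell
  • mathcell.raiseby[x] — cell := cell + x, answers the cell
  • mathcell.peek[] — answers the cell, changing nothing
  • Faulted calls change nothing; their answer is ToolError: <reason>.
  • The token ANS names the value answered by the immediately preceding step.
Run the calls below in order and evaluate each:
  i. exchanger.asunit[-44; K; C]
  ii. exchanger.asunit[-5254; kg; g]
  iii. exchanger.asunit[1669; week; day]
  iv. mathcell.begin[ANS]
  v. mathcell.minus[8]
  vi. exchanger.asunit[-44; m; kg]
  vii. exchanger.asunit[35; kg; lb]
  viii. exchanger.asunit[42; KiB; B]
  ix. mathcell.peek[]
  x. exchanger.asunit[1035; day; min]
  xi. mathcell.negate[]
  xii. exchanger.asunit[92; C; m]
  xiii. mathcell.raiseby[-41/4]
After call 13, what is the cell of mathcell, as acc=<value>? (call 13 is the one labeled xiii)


% 1. exchanger.asunit(v='-44', u_from='K', u_to='C') -> -6343/20
% 2. exchanger.asunit(v='-5254', u_from='kg', u_to='g') -> -5254000
% 3. exchanger.asunit(v='1669', u_from='week', u_to='day') -> 11683
% 4. mathcell.begin(x='ANS') -> 11683
% 5. mathcell.minus(x='8') -> 11675
% 6. exchanger.asunit(v='-44', u_from='m', u_to='kg') -> ToolError: incompatible units
% 7. exchanger.asunit(v='35', u_from='kg', u_to='lb') -> 500000000/6479891
% 8. exchanger.asunit(v='42', u_from='KiB', u_to='B') -> 43008
% 9. mathcell.peek() -> 11675
% 10. exchanger.asunit(v='1035', u_from='day', u_to='min') -> 1490400
% 11. mathcell.negate() -> -11675
% 12. exchanger.asunit(v='92', u_from='C', u_to='m') -> ToolError: incompatible units
% 13. mathcell.raiseby(x='-41/4') -> -46741/4

Answer: acc=-46741/4


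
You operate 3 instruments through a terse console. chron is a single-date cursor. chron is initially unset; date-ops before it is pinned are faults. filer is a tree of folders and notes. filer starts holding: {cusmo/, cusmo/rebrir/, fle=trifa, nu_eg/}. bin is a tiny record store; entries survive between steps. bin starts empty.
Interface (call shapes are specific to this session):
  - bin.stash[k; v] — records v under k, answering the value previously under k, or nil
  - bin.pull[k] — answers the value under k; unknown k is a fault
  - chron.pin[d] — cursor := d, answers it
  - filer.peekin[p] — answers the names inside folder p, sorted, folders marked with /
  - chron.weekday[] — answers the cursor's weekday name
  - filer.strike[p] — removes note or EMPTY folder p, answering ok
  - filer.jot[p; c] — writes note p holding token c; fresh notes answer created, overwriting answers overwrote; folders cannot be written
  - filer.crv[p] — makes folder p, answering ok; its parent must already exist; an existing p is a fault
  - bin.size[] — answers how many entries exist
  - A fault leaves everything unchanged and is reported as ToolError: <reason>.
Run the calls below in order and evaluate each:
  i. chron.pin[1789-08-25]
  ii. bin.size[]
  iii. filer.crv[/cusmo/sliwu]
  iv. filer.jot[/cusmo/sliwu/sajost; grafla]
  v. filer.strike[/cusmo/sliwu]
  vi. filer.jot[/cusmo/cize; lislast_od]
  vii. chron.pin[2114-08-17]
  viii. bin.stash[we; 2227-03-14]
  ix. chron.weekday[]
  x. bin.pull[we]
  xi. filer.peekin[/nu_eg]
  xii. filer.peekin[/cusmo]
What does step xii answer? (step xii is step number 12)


Answer: [cize, rebrir/, sliwu/]

Derivation:
>> chron.pin(1789-08-25)
<< 1789-08-25
>> bin.size()
<< 0
>> filer.crv(/cusmo/sliwu)
<< ok
>> filer.jot(/cusmo/sliwu/sajost, grafla)
<< created
>> filer.strike(/cusmo/sliwu)
<< ToolError: not empty
>> filer.jot(/cusmo/cize, lislast_od)
<< created
>> chron.pin(2114-08-17)
<< 2114-08-17
>> bin.stash(we, 2227-03-14)
<< nil
>> chron.weekday()
<< Friday
>> bin.pull(we)
<< 2227-03-14
>> filer.peekin(/nu_eg)
<< []
>> filer.peekin(/cusmo)
<< [cize, rebrir/, sliwu/]


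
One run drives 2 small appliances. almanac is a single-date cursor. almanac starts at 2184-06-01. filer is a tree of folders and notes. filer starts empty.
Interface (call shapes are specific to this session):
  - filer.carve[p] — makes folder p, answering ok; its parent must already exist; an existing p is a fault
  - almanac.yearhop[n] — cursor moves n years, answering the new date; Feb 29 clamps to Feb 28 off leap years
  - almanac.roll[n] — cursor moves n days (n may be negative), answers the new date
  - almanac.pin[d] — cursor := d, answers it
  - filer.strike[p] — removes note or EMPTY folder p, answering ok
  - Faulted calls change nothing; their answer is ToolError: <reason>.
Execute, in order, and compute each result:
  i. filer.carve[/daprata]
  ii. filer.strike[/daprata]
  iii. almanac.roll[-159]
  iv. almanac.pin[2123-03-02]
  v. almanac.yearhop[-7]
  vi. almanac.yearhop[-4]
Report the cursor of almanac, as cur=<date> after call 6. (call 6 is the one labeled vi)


Step: filer.carve[p→/daprata]
Result: ok
Step: filer.strike[p→/daprata]
Result: ok
Step: almanac.roll[n→-159]
Result: 2183-12-25
Step: almanac.pin[d→2123-03-02]
Result: 2123-03-02
Step: almanac.yearhop[n→-7]
Result: 2116-03-02
Step: almanac.yearhop[n→-4]
Result: 2112-03-02

Answer: cur=2112-03-02


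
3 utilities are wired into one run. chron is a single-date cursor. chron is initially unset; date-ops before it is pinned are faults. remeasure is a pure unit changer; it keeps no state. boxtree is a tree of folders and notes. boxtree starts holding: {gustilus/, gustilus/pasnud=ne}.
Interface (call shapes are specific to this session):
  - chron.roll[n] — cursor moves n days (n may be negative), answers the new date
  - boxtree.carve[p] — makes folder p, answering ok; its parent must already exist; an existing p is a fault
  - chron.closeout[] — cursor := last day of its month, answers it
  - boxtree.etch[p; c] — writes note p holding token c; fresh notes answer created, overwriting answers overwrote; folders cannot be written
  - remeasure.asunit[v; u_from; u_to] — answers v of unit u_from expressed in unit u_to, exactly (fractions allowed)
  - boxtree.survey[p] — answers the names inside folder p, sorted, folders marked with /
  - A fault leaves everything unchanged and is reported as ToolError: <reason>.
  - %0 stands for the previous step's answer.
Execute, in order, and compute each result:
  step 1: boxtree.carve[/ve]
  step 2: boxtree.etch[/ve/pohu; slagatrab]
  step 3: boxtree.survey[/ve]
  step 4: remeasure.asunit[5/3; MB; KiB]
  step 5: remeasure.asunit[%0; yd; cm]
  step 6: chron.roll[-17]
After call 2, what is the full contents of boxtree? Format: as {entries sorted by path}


Answer: {gustilus/, gustilus/pasnud=ne, ve/, ve/pohu=slagatrab}

Derivation:
CALL boxtree.carve[p='/ve']
RET  ok
CALL boxtree.etch[p='/ve/pohu'; c='slagatrab']
RET  created
CALL boxtree.survey[p='/ve']
RET  [pohu]
CALL remeasure.asunit[v='5/3'; u_from='MB'; u_to='KiB']
RET  78125/48
CALL remeasure.asunit[v='%0'; u_from='yd'; u_to='cm']
RET  1190625/8
CALL chron.roll[n='-17']
RET  ToolError: no date set


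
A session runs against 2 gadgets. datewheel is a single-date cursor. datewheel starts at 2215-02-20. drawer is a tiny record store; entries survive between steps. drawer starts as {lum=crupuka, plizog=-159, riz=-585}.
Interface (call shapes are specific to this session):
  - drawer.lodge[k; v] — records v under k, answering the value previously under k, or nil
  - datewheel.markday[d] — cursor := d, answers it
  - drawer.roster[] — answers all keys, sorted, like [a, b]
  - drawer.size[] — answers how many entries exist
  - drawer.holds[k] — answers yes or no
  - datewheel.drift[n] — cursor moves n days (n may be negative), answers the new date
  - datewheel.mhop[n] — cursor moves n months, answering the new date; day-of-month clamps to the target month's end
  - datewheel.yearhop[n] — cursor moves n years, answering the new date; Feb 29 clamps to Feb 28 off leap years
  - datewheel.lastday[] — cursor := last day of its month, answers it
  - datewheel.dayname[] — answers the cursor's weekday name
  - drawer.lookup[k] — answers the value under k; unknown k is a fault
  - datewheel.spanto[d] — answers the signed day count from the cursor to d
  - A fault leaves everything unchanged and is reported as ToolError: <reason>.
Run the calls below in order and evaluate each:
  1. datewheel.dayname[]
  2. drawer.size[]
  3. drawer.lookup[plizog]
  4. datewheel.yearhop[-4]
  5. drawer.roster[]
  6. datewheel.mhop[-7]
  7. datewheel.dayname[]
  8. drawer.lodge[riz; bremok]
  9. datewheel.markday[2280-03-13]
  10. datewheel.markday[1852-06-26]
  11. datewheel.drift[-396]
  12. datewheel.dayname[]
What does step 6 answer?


>> datewheel.dayname()
<< Monday
>> drawer.size()
<< 3
>> drawer.lookup(plizog)
<< -159
>> datewheel.yearhop(-4)
<< 2211-02-20
>> drawer.roster()
<< [lum, plizog, riz]
>> datewheel.mhop(-7)
<< 2210-07-20
>> datewheel.dayname()
<< Friday
>> drawer.lodge(riz, bremok)
<< -585
>> datewheel.markday(2280-03-13)
<< 2280-03-13
>> datewheel.markday(1852-06-26)
<< 1852-06-26
>> datewheel.drift(-396)
<< 1851-05-27
>> datewheel.dayname()
<< Tuesday

Answer: 2210-07-20


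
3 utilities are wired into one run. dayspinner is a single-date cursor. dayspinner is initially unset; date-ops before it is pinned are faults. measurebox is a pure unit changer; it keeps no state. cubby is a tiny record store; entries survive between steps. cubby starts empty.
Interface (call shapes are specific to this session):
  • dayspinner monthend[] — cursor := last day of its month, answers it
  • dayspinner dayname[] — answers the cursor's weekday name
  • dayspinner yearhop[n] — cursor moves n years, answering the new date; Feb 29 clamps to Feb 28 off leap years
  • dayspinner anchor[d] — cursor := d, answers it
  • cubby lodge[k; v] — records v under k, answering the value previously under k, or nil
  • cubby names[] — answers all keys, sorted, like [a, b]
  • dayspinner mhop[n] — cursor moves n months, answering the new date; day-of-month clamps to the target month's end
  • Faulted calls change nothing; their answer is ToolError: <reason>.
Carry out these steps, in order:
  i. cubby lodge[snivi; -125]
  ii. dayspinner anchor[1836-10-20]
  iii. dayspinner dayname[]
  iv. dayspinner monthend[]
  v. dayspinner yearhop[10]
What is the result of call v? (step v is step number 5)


Answer: 1846-10-31

Derivation:
[in] cubby lodge k: snivi v: -125
[out] nil
[in] dayspinner anchor d: 1836-10-20
[out] 1836-10-20
[in] dayspinner dayname
[out] Thursday
[in] dayspinner monthend
[out] 1836-10-31
[in] dayspinner yearhop n: 10
[out] 1846-10-31


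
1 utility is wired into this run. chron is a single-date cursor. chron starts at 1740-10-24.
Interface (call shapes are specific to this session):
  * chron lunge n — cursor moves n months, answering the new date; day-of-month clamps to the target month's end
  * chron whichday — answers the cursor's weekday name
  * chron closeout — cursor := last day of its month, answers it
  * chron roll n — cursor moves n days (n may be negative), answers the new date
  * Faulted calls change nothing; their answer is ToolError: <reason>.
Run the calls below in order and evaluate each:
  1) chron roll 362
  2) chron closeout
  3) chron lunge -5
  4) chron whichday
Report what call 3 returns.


I invoke chron roll on n=362, and observe 1741-10-21.
I run chron closeout(), giving 1741-10-31.
I call chron lunge on n=-5, which returns 1741-05-31.
Next I call chron whichday, and see Wednesday.

Answer: 1741-05-31


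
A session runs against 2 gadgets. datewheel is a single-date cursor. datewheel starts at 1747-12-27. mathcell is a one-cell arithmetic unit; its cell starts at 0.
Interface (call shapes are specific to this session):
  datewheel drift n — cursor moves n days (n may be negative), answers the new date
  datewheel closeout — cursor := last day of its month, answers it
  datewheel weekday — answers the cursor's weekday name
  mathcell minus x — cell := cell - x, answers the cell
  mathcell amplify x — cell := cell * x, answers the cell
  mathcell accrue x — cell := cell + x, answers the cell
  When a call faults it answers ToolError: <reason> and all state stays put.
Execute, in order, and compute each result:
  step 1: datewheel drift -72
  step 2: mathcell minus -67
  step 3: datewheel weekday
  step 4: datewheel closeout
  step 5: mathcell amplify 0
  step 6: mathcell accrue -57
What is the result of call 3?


Answer: Monday

Derivation:
Now I run datewheel drift using -72, and get 1747-10-16.
I try mathcell minus using -67, and observe 67.
I use datewheel weekday(), and get Monday.
I try datewheel closeout(), and see 1747-10-31.
I use mathcell amplify using 0, and see 0.
Now I run mathcell accrue using -57, giving -57.


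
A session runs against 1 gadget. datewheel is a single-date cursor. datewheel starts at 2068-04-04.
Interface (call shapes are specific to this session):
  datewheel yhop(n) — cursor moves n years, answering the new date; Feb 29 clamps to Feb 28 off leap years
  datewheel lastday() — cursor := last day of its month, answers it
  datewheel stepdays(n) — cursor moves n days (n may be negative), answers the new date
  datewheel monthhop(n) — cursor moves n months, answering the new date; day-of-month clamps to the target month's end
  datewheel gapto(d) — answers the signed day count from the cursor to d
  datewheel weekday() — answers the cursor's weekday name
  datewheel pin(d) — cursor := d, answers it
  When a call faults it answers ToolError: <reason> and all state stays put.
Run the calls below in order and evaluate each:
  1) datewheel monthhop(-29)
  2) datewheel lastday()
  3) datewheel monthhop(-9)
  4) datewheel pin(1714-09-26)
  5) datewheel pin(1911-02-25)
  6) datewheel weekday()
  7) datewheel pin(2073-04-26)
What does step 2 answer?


! datewheel monthhop(n='-29') == 2065-11-04
! datewheel lastday() == 2065-11-30
! datewheel monthhop(n='-9') == 2065-02-28
! datewheel pin(d='1714-09-26') == 1714-09-26
! datewheel pin(d='1911-02-25') == 1911-02-25
! datewheel weekday() == Saturday
! datewheel pin(d='2073-04-26') == 2073-04-26

Answer: 2065-11-30


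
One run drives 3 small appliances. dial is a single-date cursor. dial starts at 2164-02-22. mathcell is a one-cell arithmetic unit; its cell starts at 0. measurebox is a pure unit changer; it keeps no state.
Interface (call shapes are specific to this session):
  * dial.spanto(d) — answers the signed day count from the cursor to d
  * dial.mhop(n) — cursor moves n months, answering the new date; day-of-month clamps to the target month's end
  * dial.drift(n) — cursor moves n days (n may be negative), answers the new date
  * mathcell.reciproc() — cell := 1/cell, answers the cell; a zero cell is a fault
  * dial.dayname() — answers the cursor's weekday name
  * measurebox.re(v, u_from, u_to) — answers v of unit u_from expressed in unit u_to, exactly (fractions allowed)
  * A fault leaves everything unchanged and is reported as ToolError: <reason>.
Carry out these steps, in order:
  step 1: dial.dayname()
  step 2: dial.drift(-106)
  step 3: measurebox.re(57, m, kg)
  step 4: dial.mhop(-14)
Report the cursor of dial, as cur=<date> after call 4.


Answer: cur=2162-09-08

Derivation:
→ dial.dayname()
← Wednesday
→ dial.drift(n: -106)
← 2163-11-08
→ measurebox.re(v: 57, u_from: m, u_to: kg)
← ToolError: incompatible units
→ dial.mhop(n: -14)
← 2162-09-08


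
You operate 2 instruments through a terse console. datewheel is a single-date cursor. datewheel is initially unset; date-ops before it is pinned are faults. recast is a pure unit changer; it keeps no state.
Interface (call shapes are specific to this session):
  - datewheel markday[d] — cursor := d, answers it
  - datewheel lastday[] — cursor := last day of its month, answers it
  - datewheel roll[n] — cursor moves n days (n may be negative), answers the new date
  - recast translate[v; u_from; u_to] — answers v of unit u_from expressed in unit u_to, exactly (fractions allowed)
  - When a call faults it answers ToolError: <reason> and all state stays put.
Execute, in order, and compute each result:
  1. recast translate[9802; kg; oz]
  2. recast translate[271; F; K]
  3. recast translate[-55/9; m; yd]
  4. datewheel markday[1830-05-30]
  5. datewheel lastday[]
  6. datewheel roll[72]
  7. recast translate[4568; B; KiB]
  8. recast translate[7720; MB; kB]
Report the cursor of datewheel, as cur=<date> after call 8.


$ recast translate v=9802 u_from=kg u_to=oz
:: 15683200000000/45359237
$ recast translate v=271 u_from=F u_to=K
:: 73067/180
$ recast translate v=-55/9 u_from=m u_to=yd
:: -68750/10287
$ datewheel markday d=1830-05-30
:: 1830-05-30
$ datewheel lastday
:: 1830-05-31
$ datewheel roll n=72
:: 1830-08-11
$ recast translate v=4568 u_from=B u_to=KiB
:: 571/128
$ recast translate v=7720 u_from=MB u_to=kB
:: 7720000

Answer: cur=1830-08-11


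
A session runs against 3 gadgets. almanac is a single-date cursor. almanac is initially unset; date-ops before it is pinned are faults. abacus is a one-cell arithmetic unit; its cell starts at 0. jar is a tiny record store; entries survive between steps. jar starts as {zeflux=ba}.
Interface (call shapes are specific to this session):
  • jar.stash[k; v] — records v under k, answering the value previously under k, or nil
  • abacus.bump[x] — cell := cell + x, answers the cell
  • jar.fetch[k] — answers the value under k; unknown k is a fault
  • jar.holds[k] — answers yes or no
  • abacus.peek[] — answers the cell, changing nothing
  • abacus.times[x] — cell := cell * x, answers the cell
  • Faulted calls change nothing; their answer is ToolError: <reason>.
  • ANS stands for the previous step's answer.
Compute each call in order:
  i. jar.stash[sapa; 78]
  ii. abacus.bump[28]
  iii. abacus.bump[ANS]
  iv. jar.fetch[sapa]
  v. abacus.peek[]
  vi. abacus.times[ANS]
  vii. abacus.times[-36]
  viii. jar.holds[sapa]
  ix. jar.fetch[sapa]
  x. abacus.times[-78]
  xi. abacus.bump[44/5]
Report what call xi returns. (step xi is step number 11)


Using jar.stash on k=sapa, v=78, and observe nil.
Calling abacus.bump on x=28, yielding 28.
I invoke abacus.bump on x=ANS, yielding 56.
I call jar.fetch on k=sapa, and get 78.
Invoking abacus.peek(): 56.
I run abacus.times on x=ANS, and get 3136.
I use abacus.times on x=-36, and get -112896.
Now I run jar.holds on k=sapa, and see yes.
I call jar.fetch on k=sapa, giving 78.
I run abacus.times on x=-78, giving 8805888.
Next I call abacus.bump on x=44/5, — result: 44029484/5.

Answer: 44029484/5


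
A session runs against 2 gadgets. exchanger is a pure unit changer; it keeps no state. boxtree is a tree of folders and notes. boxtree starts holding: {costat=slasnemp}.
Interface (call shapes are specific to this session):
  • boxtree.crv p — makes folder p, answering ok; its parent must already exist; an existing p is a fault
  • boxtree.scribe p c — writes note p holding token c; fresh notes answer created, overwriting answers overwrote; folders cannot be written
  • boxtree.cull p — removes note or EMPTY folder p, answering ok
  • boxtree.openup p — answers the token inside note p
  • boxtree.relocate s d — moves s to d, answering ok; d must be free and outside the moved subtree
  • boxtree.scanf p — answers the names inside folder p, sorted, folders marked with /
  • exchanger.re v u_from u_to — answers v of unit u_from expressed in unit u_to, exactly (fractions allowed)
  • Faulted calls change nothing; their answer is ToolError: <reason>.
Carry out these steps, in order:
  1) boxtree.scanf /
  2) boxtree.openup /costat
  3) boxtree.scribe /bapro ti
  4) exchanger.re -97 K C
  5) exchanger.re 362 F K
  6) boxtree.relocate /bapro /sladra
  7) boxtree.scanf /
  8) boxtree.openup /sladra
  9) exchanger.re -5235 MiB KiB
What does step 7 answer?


Answer: [costat, sladra]

Derivation:
-- 1. boxtree.scanf(p=/) == [costat]
-- 2. boxtree.openup(p=/costat) == slasnemp
-- 3. boxtree.scribe(p=/bapro, c=ti) == created
-- 4. exchanger.re(v=-97, u_from=K, u_to=C) == -7403/20
-- 5. exchanger.re(v=362, u_from=F, u_to=K) == 27389/60
-- 6. boxtree.relocate(s=/bapro, d=/sladra) == ok
-- 7. boxtree.scanf(p=/) == [costat, sladra]
-- 8. boxtree.openup(p=/sladra) == ti
-- 9. exchanger.re(v=-5235, u_from=MiB, u_to=KiB) == -5360640


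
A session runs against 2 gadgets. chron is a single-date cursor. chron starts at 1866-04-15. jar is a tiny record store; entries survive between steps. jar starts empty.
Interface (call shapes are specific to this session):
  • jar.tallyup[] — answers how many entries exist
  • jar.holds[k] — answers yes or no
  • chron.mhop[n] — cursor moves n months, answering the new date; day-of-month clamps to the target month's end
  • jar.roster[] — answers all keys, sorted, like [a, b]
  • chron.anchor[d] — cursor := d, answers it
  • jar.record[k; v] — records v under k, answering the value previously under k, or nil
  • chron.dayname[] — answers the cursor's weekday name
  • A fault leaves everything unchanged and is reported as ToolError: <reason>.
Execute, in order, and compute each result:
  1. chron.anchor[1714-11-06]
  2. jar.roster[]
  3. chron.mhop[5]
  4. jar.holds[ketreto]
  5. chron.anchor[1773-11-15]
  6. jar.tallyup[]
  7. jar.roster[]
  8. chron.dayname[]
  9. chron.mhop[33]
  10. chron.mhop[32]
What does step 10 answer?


% chron.anchor d: 1714-11-06
:: 1714-11-06
% jar.roster
:: []
% chron.mhop n: 5
:: 1715-04-06
% jar.holds k: ketreto
:: no
% chron.anchor d: 1773-11-15
:: 1773-11-15
% jar.tallyup
:: 0
% jar.roster
:: []
% chron.dayname
:: Monday
% chron.mhop n: 33
:: 1776-08-15
% chron.mhop n: 32
:: 1779-04-15

Answer: 1779-04-15
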